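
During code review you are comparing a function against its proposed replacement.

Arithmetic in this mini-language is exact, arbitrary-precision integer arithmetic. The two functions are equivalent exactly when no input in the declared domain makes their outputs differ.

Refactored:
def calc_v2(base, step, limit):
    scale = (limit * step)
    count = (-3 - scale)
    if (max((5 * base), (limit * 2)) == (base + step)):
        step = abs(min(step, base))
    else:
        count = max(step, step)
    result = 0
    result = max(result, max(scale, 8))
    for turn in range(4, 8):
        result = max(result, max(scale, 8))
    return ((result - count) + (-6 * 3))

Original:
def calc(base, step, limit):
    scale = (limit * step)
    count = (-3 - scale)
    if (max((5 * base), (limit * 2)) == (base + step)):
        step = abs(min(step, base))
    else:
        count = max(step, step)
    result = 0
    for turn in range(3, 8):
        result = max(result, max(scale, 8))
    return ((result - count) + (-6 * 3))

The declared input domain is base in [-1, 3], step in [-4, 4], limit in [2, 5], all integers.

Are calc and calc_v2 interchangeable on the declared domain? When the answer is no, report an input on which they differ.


Comparing the listings, the differences include: min/max/abs usage differs, and constant usage differs, and loop structure differs, and statement counts differ.
One worked example (base=3, step=0, limit=3) — calc: scale=0, then count=-3, then (max((5 * base), (limit * 2)) == (base + step)) is false, then count=0, then result=0, then (turn=3), then result=8, then (turn=4), then result=8, then (turn=5), then result=8, then (turn=6), then result=8, then (turn=7), then result=8, then returns -10; calc_v2: scale=0, then count=-3, then (max((5 * base), (limit * 2)) == (base + step)) is false, then count=0, then result=0, then result=8, then (turn=4), then result=8, then (turn=5), then result=8, then (turn=6), then result=8, then (turn=7), then result=8, then returns -10; agreement on -10.
An exhaustive pass over the 180 declared inputs shows identical outputs.
verdict: equivalent


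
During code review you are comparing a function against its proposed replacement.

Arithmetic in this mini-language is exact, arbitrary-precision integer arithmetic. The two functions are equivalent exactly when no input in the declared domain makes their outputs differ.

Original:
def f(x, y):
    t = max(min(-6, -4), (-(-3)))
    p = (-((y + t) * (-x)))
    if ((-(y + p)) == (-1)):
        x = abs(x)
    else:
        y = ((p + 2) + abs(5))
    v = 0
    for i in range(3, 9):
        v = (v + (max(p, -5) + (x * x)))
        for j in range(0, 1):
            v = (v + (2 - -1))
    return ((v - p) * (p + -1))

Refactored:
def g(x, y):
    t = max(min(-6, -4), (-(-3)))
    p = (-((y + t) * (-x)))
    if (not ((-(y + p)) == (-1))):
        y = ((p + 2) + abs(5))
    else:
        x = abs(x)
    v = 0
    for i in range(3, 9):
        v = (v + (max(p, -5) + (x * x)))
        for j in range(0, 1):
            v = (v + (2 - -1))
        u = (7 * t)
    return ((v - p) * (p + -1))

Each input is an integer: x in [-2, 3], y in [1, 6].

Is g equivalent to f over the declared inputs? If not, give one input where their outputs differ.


Behavior is preserved: although arithmetic usage differs, statement counts differ, boolean connective usage differs, constant usage differs, local variable names differ, the outputs never diverge.
As a probe, take x=2, y=5: f runs t=3, then p=16, then ((-(y + p)) == (-1)) is false, then y=23, then v=0, then (i=3), then v=20, then (j=0), then v=23, then (i=4), then v=43, then (j=0), then v=46, then (i=5), then v=66, then (j=0), then v=69, then (i=6), then v=89, then (j=0), then v=92, then (i=7), then v=112, then (j=0), then v=115, then (i=8), then v=135, then (j=0), then v=138, then returns 1830; g runs t=3, then p=16, then (not ((-(y + p)) == (-1))) is true, then y=23, then v=0, then (i=3), then v=20, then (j=0), then v=23, then u=21, then (i=4), then v=43, then (j=0), then v=46, then u=21, then (i=5), then v=66, then (j=0), then v=69, then u=21, then (i=6), then v=89, then (j=0), then v=92, then u=21, then (i=7), then v=112, then (j=0), then v=115, then u=21, then (i=8), then v=135, then (j=0), then v=138, then u=21, then returns 1830; both end at 1830.
Across all 36 domain points the two functions coincide.
verdict: equivalent


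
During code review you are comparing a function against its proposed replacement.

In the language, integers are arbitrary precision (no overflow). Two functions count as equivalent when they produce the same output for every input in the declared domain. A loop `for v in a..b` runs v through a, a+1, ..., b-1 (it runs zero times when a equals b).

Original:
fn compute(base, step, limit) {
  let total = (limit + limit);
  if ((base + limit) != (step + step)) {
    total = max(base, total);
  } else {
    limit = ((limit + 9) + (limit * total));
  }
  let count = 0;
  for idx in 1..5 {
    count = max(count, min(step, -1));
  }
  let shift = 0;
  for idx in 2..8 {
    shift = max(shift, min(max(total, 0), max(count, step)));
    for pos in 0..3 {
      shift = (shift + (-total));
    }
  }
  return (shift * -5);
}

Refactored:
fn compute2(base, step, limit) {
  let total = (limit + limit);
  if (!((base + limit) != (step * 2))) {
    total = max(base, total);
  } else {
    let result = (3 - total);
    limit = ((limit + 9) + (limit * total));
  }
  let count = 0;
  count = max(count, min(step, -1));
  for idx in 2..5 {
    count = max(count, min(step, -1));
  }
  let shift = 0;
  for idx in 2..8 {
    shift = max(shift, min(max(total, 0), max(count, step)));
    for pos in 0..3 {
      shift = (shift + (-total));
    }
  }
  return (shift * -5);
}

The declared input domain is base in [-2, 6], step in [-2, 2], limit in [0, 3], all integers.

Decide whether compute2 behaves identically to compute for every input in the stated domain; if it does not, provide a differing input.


These are not equivalent — on base=1, step=-2, limit=0 the outputs split (15 vs 0).
compute: total = 0; ((base + limit) != (step + step)) -> true; total = 1; count = 0; [idx=1]; count = 0; [idx=2]; count = 0; [idx=3]; count = 0; [idx=4]; count = 0; shift = 0; [idx=2]; shift = 0; [pos=0]; shift = -1; [pos=1]; shift = -2; [pos=2]; shift = -3; [idx=3]; shift = 0; [pos=0]; shift = -1; [pos=1]; shift = -2; [pos=2]; shift = -3; [idx=4]; shift = 0; [pos=0]; shift = -1; [pos=1]; shift = -2; [pos=2]; shift = -3; [idx=5]; shift = 0; [pos=0]; shift = -1; [pos=1]; shift = -2; [pos=2]; shift = -3; [idx=6]; shift = 0; [pos=0]; shift = -1; [pos=1]; shift = -2; [pos=2]; shift = -3; [idx=7]; shift = 0; [pos=0]; shift = -1; [pos=1]; shift = -2; [pos=2]; shift = -3; return 15
compute2: total = 0; (!((base + limit) != (step * 2))) -> false; result = 3; limit = 9; count = 0; count = 0; [idx=2]; count = 0; [idx=3]; count = 0; [idx=4]; count = 0; shift = 0; [idx=2]; shift = 0; [pos=0]; shift = 0; [pos=1]; shift = 0; [pos=2]; shift = 0; [idx=3]; shift = 0; [pos=0]; shift = 0; [pos=1]; shift = 0; [pos=2]; shift = 0; [idx=4]; shift = 0; [pos=0]; shift = 0; [pos=1]; shift = 0; [pos=2]; shift = 0; [idx=5]; shift = 0; [pos=0]; shift = 0; [pos=1]; shift = 0; [pos=2]; shift = 0; [idx=6]; shift = 0; [pos=0]; shift = 0; [pos=1]; shift = 0; [pos=2]; shift = 0; [idx=7]; shift = 0; [pos=0]; shift = 0; [pos=1]; shift = 0; [pos=2]; shift = 0; return 0
verdict: not equivalent; witness: base=1, step=-2, limit=0


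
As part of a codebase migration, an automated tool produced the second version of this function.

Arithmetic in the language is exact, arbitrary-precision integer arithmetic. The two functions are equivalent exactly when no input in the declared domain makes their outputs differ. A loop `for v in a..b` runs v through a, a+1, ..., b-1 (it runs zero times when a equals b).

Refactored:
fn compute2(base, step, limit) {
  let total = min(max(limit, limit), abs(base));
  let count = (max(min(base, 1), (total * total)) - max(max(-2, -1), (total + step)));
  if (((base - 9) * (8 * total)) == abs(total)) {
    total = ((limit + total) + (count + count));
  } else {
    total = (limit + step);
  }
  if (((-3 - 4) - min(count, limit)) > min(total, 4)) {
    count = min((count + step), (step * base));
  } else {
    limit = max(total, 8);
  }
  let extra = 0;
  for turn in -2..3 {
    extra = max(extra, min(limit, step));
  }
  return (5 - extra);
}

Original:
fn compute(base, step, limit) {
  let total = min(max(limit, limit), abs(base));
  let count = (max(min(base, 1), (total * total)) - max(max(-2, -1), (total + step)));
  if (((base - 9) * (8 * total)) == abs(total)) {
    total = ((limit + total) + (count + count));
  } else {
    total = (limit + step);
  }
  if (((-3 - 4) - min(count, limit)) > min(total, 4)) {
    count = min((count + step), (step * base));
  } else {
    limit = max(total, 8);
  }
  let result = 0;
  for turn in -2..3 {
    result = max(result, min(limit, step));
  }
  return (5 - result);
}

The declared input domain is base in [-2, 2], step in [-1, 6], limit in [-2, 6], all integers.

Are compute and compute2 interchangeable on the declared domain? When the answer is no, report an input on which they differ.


This is a faithful refactor — local variable names differ, but the computed results match everywhere.
Tracing base=0, step=4, limit=3: compute: total = 0; count = -4; (((base - 9) * (8 * total)) == abs(total)) -> true; total = -5; (((-3 - 4) - min(count, limit)) > min(total, 4)) -> true; count = 0; result = 0; [turn=-2]; result = 3; [turn=-1]; result = 3; [turn=0]; result = 3; [turn=1]; result = 3; [turn=2]; result = 3; return 2 | compute2: total = 0; count = -4; (((base - 9) * (8 * total)) == abs(total)) -> true; total = -5; (((-3 - 4) - min(count, limit)) > min(total, 4)) -> true; count = 0; extra = 0; [turn=-2]; extra = 3; [turn=-1]; extra = 3; [turn=0]; extra = 3; [turn=1]; extra = 3; [turn=2]; extra = 3; return 2 — matching result 2.
Every one of the 360 inputs gives matching results.
verdict: equivalent


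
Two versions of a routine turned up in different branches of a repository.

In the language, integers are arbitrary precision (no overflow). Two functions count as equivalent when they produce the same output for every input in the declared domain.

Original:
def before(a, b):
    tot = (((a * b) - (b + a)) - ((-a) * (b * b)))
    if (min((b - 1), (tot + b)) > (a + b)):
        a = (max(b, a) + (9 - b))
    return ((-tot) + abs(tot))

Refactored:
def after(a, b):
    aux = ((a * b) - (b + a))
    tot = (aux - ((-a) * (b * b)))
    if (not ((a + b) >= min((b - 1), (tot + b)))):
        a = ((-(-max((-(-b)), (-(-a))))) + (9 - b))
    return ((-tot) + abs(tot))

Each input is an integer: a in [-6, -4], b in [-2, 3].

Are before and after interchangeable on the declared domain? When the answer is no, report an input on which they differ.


Although statement counts differ; boolean connective usage differs; comparison usage differs; local variable names differ, 18/18 inputs agree.
verdict: equivalent


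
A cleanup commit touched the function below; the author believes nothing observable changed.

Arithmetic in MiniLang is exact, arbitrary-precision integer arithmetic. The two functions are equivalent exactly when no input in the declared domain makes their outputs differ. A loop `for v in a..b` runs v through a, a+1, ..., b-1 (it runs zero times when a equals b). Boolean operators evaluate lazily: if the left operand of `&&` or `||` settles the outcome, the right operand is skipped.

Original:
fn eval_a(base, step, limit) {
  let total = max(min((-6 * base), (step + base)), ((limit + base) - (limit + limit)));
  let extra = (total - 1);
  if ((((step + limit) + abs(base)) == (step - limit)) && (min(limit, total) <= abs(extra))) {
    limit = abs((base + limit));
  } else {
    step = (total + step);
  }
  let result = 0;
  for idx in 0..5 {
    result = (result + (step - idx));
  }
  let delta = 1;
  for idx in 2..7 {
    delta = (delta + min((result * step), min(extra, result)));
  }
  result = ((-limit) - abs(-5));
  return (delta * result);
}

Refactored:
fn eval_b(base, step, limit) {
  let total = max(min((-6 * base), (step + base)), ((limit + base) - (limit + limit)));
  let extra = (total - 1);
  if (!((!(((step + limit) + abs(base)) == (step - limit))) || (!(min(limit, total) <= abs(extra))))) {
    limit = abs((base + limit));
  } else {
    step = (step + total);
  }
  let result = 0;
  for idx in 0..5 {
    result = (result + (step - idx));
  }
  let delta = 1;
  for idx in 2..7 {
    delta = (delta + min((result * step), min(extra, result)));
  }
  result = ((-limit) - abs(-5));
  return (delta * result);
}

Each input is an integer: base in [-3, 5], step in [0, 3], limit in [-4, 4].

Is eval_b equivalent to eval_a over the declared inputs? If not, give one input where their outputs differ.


Side by side, the visible changes include: boolean connective usage differs.
Tracing base=-3, step=1, limit=-3: eval_a: total=0, then extra=-1, then ((((step + limit) + abs(base)) == (step - limit)) && (min(limit, total) <= abs(extra))) is false, then step=1, then result=0, then (idx=0), then result=1, then (idx=1), then result=1, then (idx=2), then result=0, then (idx=3), then result=-2, then (idx=4), then result=-5, then delta=1, then (idx=2), then delta=-4, then (idx=3), then delta=-9, then (idx=4), then delta=-14, then (idx=5), then delta=-19, then (idx=6), then delta=-24, then result=-2, then returns 48 | eval_b: total=0, then extra=-1, then (!((!(((step + limit) + abs(base)) == (step - limit))) || (!(min(limit, total) <= abs(extra))))) is false, then step=1, then result=0, then (idx=0), then result=1, then (idx=1), then result=1, then (idx=2), then result=0, then (idx=3), then result=-2, then (idx=4), then result=-5, then delta=1, then (idx=2), then delta=-4, then (idx=3), then delta=-9, then (idx=4), then delta=-14, then (idx=5), then delta=-19, then (idx=6), then delta=-24, then result=-2, then returns 48 — matching result 48.
Checked all 324 inputs in the declared domain: the outputs agree on every one.
verdict: equivalent


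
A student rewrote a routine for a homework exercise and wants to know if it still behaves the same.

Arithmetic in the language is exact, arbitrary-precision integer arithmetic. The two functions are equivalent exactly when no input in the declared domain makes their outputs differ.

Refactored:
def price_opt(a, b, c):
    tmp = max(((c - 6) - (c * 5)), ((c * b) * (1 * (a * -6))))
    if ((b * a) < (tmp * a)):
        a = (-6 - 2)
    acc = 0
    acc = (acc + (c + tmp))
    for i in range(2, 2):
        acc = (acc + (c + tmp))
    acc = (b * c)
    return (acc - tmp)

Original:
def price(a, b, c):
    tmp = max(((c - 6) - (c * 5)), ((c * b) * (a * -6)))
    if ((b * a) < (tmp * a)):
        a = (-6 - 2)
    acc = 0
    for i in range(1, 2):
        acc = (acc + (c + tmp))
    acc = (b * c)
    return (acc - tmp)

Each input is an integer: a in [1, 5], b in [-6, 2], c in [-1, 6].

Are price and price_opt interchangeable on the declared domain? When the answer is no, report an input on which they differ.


Behavior is preserved: although loop structure differs, and arithmetic usage differs, and constant usage differs, and statement counts differ, the outputs never diverge.
One worked example (a=3, b=2, c=5) — price: tmp = -26; ((b * a) < (tmp * a)) -> false; acc = 0; [i=1]; acc = -21; acc = 10; return 36; price_opt: tmp = -26; ((b * a) < (tmp * a)) -> false; acc = 0; acc = -21; the i loop: no iterations; acc = 10; return 36; agreement on 36.
Every one of the 360 inputs gives matching results.
verdict: equivalent


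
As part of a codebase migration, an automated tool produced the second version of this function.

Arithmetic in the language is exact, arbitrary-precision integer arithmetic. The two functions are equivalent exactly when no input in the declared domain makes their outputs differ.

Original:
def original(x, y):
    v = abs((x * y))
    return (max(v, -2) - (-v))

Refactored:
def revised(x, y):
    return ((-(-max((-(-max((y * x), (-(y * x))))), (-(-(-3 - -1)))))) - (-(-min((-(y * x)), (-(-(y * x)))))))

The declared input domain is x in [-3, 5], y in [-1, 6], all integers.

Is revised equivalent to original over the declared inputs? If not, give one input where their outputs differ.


This is a faithful refactor — statement counts differ; also arithmetic usage differs; also constant usage differs; also min/max/abs usage differs; also local variable names differ, but the computed results match everywhere.
One worked example (x=1, y=2) — original: v := 2 | result 4; revised: result 4; agreement on 4.
Checked all 72 inputs in the declared domain: the outputs agree on every one.
verdict: equivalent


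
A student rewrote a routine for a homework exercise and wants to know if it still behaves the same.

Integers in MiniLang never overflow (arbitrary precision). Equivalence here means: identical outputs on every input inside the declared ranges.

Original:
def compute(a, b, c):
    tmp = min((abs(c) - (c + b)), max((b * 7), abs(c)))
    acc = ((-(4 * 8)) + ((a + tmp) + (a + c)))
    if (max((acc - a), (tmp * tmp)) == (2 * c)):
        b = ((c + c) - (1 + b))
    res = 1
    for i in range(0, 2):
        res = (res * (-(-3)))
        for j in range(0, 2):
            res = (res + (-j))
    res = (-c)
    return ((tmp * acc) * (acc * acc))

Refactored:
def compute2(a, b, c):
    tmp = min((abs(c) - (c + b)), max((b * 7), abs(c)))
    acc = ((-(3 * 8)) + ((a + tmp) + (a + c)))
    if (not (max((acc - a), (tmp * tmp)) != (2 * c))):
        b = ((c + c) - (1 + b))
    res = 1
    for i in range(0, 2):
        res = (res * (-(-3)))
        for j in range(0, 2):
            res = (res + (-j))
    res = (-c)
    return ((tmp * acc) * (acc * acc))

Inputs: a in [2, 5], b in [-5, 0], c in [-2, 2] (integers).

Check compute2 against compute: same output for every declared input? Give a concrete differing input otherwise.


Run the pair on a=2, b=-5, c=-2.
compute: tmp becomes 2; next acc becomes -28; next (max((acc - a), (tmp * tmp)) == (2 * c)) evaluates to false; next res becomes 1; next at i=0:; next res becomes 3; next at j=0:; next res becomes 3; next at j=1:; next res becomes 2; next at i=1:; next res becomes 6; next at j=0:; next res becomes 6; next at j=1:; next res becomes 5; next res becomes 2; next final value -43904
compute2: tmp becomes 2; next acc becomes -20; next (not (max((acc - a), (tmp * tmp)) != (2 * c))) evaluates to false; next res becomes 1; next at i=0:; next res becomes 3; next at j=0:; next res becomes 3; next at j=1:; next res becomes 2; next at i=1:; next res becomes 6; next at j=0:; next res becomes 6; next at j=1:; next res becomes 5; next res becomes 2; next final value -16000
-43904 != -16000, so the rewrite changes behavior.
verdict: not equivalent; witness: a=2, b=-5, c=-2


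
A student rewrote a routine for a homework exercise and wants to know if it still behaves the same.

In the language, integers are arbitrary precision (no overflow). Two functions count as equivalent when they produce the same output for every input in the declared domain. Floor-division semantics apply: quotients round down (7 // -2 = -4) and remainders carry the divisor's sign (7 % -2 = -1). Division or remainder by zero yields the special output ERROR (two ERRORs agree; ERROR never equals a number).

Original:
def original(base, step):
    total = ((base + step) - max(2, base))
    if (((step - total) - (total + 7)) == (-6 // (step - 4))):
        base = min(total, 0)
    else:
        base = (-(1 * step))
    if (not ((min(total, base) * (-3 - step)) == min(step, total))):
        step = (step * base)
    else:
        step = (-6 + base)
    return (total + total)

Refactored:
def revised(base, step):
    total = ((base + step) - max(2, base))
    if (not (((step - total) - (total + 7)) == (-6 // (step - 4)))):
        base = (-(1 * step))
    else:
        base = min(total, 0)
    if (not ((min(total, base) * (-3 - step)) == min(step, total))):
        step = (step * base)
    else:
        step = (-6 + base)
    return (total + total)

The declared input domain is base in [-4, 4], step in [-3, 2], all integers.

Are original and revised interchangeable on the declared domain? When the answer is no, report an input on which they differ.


Reading the diff, among the changes: boolean connective usage differs.
As a probe, take base=-1, step=0: original runs total becomes -3; next (((step - total) - (total + 7)) == (-6 // (step - 4))) evaluates to false; next base becomes 0; next (not ((min(total, base) * (-3 - step)) == min(step, total))) evaluates to true; next step becomes 0; next final value -6; revised runs total becomes -3; next (not (((step - total) - (total + 7)) == (-6 // (step - 4)))) evaluates to true; next base becomes 0; next (not ((min(total, base) * (-3 - step)) == min(step, total))) evaluates to true; next step becomes 0; next final value -6; both end at -6.
Sweeping the whole domain (54 inputs) finds no disagreement.
verdict: equivalent


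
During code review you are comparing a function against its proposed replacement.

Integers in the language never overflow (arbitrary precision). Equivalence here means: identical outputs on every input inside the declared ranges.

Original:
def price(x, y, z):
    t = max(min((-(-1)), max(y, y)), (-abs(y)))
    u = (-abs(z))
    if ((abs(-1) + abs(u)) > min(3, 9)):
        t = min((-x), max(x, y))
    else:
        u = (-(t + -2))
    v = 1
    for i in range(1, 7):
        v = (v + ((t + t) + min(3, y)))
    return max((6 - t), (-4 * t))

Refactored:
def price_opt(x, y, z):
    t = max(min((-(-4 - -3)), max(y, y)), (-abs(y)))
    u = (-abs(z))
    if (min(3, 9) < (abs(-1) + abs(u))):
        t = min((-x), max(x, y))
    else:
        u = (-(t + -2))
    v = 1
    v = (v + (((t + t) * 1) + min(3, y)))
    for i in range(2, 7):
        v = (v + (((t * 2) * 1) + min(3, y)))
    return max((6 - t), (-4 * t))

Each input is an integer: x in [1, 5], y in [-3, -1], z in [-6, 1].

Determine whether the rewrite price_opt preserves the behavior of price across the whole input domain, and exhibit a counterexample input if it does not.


Side by side, the visible changes include: comparison usage differs, plus constant usage differs, plus min/max/abs usage differs, plus arithmetic usage differs, plus statement counts differ, plus loop structure differs.
Tracing x=3, y=-3, z=-1: price: t=-3, then u=-1, then ((abs(-1) + abs(u)) > min(3, 9)) is false, then u=5, then v=1, then (i=1), then v=-8, then (i=2), then v=-17, then (i=3), then v=-26, then (i=4), then v=-35, then (i=5), then v=-44, then (i=6), then v=-53, then returns 12 | price_opt: t=-3, then u=-1, then (min(3, 9) < (abs(-1) + abs(u))) is false, then u=5, then v=1, then v=-8, then (i=2), then v=-17, then (i=3), then v=-26, then (i=4), then v=-35, then (i=5), then v=-44, then (i=6), then v=-53, then returns 12 — matching result 12.
Across all 120 domain points the two functions coincide.
verdict: equivalent


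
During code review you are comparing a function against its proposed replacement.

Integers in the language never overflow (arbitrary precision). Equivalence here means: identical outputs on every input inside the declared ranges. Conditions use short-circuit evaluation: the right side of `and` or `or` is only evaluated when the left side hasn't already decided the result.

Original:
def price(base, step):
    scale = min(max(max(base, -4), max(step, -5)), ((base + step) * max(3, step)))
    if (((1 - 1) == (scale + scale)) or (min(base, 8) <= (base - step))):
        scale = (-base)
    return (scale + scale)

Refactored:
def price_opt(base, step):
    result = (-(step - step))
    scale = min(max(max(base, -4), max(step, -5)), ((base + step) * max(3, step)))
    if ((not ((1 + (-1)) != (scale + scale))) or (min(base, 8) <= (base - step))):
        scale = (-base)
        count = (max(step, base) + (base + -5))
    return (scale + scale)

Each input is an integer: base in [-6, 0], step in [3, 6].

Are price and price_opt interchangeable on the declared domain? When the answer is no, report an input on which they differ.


Reading the diff, among the changes: constant usage differs; also local variable names differ; also boolean connective usage differs; also comparison usage differs; also statement counts differ; also arithmetic usage differs; also min/max/abs usage differs.
Spot check at base=-5, step=4 — price: scale=-4, then (((1 - 1) == (scale + scale)) or (min(base, 8) <= (base - step))) is false, then returns -8. price_opt: result=0, then scale=-4, then ((not ((1 + (-1)) != (scale + scale))) or (min(base, 8) <= (base - step))) is false, then returns -8. Both give -8.
Checked all 28 inputs in the declared domain: the outputs agree on every one.
verdict: equivalent


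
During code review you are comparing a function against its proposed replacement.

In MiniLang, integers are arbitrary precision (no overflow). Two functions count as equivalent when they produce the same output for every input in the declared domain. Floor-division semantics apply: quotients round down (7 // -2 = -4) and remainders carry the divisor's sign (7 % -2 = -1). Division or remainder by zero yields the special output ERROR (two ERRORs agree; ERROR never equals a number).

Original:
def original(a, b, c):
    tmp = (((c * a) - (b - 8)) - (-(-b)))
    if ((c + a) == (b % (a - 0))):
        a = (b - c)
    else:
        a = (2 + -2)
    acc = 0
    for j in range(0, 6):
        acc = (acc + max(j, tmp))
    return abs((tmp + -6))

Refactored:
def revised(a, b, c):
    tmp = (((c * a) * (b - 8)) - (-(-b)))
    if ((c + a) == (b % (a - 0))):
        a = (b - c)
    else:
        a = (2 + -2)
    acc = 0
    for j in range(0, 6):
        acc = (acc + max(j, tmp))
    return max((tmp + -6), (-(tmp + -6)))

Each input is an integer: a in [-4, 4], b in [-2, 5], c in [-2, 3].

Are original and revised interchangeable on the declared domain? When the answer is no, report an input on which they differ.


Evaluate both at a=-4, b=-2, c=-2.
original: tmp := 20 | ((c + a) == (b % (a - 0))): false | a := 0 | acc := 0 | iter j=0: | acc := 20 | iter j=1: | acc := 40 | iter j=2: | acc := 60 | iter j=3: | acc := 80 | iter j=4: | acc := 100 | iter j=5: | acc := 120 | result 14
revised: tmp := -78 | ((c + a) == (b % (a - 0))): false | a := 0 | acc := 0 | iter j=0: | acc := 0 | iter j=1: | acc := 1 | iter j=2: | acc := 3 | iter j=3: | acc := 6 | iter j=4: | acc := 10 | iter j=5: | acc := 15 | result 84
14 vs 84 — the two versions disagree here.
verdict: not equivalent; witness: a=-4, b=-2, c=-2


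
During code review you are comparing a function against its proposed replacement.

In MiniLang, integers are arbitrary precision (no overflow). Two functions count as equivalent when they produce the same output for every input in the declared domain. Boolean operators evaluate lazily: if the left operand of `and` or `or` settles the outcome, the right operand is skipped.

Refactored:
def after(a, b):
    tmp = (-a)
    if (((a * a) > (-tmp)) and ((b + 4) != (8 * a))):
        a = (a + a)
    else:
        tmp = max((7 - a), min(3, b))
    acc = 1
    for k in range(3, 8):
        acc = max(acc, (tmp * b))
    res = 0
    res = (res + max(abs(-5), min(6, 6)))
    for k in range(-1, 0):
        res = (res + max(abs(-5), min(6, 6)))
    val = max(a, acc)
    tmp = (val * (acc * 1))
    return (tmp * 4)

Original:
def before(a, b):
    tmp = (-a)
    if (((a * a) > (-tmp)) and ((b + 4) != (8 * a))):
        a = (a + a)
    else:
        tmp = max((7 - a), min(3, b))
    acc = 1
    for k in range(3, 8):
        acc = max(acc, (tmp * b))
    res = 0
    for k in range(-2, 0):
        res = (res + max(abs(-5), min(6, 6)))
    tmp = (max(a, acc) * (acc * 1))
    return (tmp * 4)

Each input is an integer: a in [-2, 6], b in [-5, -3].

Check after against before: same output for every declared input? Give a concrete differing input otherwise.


Changes here: constant usage differs; loop structure differs; statement counts differ; min/max/abs usage differs; arithmetic usage differs; local variable names differ; the full 27-point sweep finds no disagreement.
verdict: equivalent


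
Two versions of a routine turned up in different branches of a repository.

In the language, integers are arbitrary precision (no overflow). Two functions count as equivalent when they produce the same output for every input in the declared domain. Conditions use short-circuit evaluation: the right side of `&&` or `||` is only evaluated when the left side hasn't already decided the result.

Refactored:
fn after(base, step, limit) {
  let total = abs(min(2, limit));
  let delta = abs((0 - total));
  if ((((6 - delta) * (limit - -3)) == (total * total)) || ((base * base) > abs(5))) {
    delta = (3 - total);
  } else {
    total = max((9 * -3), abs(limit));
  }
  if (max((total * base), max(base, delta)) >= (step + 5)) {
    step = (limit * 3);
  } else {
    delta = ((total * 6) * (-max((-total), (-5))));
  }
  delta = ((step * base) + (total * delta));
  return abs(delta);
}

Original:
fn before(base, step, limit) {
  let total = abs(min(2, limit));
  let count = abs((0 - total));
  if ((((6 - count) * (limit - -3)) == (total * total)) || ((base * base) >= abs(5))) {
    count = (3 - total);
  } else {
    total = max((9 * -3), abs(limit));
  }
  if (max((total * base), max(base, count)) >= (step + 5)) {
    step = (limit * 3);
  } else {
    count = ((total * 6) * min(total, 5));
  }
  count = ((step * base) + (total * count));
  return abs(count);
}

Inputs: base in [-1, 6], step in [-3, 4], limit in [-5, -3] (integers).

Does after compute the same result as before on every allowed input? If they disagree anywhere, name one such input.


Equivalent. The edit looks behavioral (`((base * base) >= abs(5))` became `((base * base) > abs(5))`), but over these ranges it never changes the outcome.
Across all 192 domain points the two functions coincide.
Tracing base=3, step=-3, limit=-5: before: total becomes 5; next count becomes 5; next ((((6 - count) * (limit - -3)) == (total * total)) || ((base * base) >= abs(5))) evaluates to true; next count becomes -2; next (max((total * base), max(base, count)) >= (step + 5)) evaluates to true; next step becomes -15; next count becomes -55; next final value 55 | after: total becomes 5; next delta becomes 5; next ((((6 - delta) * (limit - -3)) == (total * total)) || ((base * base) > abs(5))) evaluates to true; next delta becomes -2; next (max((total * base), max(base, delta)) >= (step + 5)) evaluates to true; next step becomes -15; next delta becomes -55; next final value 55 — matching result 55.
verdict: equivalent


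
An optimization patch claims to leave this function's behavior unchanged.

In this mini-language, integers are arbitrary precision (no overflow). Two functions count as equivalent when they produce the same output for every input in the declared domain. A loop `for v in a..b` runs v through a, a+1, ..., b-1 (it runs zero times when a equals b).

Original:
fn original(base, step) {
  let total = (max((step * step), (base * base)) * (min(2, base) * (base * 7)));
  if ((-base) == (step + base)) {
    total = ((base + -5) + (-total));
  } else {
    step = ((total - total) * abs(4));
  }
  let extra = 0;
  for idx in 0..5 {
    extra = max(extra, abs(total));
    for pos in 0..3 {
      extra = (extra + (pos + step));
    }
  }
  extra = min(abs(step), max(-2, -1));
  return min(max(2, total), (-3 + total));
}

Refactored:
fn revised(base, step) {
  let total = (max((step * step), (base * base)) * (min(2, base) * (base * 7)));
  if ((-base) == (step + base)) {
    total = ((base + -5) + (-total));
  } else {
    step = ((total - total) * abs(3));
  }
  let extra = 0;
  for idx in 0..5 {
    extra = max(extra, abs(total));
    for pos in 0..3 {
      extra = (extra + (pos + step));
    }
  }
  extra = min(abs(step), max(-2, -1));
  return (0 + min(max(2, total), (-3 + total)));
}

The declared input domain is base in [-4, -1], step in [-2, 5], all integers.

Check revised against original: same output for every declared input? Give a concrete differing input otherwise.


Equivalent. The suspicious edit (`4` became `3`) never changes the result for any input inside the declared domain.
Every one of the 32 inputs gives matching results.
Spot check at base=-4, step=1 — original: total = 1792; ((-base) == (step + base)) -> false; step = 0; extra = 0; [idx=0]; extra = 1792; [pos=0]; extra = 1792; [pos=1]; extra = 1793; [pos=2]; extra = 1795; [idx=1]; extra = 1795; [pos=0]; extra = 1795; [pos=1]; extra = 1796; [pos=2]; extra = 1798; [idx=2]; extra = 1798; [pos=0]; extra = 1798; [pos=1]; extra = 1799; [pos=2]; extra = 1801; [idx=3]; extra = 1801; [pos=0]; extra = 1801; [pos=1]; extra = 1802; [pos=2]; extra = 1804; [idx=4]; extra = 1804; [pos=0]; extra = 1804; [pos=1]; extra = 1805; [pos=2]; extra = 1807; extra = -1; return 1789. revised: total = 1792; ((-base) == (step + base)) -> false; step = 0; extra = 0; [idx=0]; extra = 1792; [pos=0]; extra = 1792; [pos=1]; extra = 1793; [pos=2]; extra = 1795; [idx=1]; extra = 1795; [pos=0]; extra = 1795; [pos=1]; extra = 1796; [pos=2]; extra = 1798; [idx=2]; extra = 1798; [pos=0]; extra = 1798; [pos=1]; extra = 1799; [pos=2]; extra = 1801; [idx=3]; extra = 1801; [pos=0]; extra = 1801; [pos=1]; extra = 1802; [pos=2]; extra = 1804; [idx=4]; extra = 1804; [pos=0]; extra = 1804; [pos=1]; extra = 1805; [pos=2]; extra = 1807; extra = -1; return 1789. Both give 1789.
verdict: equivalent


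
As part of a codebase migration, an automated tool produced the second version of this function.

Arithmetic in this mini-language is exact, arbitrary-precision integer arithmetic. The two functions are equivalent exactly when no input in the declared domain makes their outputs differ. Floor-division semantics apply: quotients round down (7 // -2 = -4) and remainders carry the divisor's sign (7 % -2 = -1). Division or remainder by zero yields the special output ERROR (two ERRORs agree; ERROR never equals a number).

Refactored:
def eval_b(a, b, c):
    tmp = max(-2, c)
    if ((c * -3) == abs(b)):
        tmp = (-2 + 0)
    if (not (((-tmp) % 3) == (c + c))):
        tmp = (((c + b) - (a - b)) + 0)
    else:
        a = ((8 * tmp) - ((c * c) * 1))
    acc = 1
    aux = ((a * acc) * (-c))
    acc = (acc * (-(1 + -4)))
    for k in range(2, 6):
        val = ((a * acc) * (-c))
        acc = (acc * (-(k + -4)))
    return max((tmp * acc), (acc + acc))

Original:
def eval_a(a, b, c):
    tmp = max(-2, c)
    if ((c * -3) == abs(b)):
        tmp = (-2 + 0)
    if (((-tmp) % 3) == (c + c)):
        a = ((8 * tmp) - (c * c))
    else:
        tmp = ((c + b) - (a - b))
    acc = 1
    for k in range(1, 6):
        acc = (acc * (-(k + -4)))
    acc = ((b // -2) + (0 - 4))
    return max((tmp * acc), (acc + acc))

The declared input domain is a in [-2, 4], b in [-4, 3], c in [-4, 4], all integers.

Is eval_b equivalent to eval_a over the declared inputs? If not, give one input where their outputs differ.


At a=-2, b=-4, c=-4: eval_a gives 20, eval_b gives 0.
verdict: not equivalent; witness: a=-2, b=-4, c=-4


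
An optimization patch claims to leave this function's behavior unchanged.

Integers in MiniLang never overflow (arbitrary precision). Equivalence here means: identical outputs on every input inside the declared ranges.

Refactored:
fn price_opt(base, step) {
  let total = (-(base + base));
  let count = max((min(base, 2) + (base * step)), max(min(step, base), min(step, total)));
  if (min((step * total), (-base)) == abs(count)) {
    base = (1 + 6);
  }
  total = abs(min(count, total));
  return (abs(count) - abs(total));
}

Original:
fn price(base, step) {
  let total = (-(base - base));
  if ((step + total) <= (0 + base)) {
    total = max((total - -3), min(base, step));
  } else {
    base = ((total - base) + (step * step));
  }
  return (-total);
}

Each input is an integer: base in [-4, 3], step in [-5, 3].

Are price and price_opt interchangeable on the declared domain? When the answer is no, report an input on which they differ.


Consider the input base=-4, step=-5.
price: total = 0; ((step + total) <= (0 + base)) -> true; total = 3; return -3
price_opt: total = 8; count = 16; (min((step * total), (-base)) == abs(count)) -> false; total = 8; return 8
-3 against 8: the behavior changed.
verdict: not equivalent; witness: base=-4, step=-5


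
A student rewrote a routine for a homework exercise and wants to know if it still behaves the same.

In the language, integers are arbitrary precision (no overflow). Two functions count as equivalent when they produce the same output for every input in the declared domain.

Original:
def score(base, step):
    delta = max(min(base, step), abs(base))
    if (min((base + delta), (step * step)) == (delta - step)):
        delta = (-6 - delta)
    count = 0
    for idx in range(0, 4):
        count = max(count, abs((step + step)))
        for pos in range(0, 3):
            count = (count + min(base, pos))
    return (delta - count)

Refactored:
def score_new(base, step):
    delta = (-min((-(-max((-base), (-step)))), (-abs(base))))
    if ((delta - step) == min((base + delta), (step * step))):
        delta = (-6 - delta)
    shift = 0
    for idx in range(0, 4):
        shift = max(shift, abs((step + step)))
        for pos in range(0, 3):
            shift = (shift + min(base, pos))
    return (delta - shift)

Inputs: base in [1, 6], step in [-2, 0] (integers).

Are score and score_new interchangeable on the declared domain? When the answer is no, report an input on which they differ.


Side by side, the visible changes include: local variable names differ.
One worked example (base=5, step=0) — score: delta=5, then (min((base + delta), (step * step)) == (delta - step)) is false, then count=0, then (idx=0), then count=0, then (pos=0), then count=0, then (pos=1), then count=1, then (pos=2), then count=3, then (idx=1), then count=3, then (pos=0), then count=3, then (pos=1), then count=4, then (pos=2), then count=6, then (idx=2), then count=6, then (pos=0), then count=6, then (pos=1), then count=7, then (pos=2), then count=9, then (idx=3), then count=9, then (pos=0), then count=9, then (pos=1), then count=10, then (pos=2), then count=12, then returns -7; score_new: delta=5, then ((delta - step) == min((base + delta), (step * step))) is false, then shift=0, then (idx=0), then shift=0, then (pos=0), then shift=0, then (pos=1), then shift=1, then (pos=2), then shift=3, then (idx=1), then shift=3, then (pos=0), then shift=3, then (pos=1), then shift=4, then (pos=2), then shift=6, then (idx=2), then shift=6, then (pos=0), then shift=6, then (pos=1), then shift=7, then (pos=2), then shift=9, then (idx=3), then shift=9, then (pos=0), then shift=9, then (pos=1), then shift=10, then (pos=2), then shift=12, then returns -7; agreement on -7.
Every one of the 18 inputs gives matching results.
verdict: equivalent


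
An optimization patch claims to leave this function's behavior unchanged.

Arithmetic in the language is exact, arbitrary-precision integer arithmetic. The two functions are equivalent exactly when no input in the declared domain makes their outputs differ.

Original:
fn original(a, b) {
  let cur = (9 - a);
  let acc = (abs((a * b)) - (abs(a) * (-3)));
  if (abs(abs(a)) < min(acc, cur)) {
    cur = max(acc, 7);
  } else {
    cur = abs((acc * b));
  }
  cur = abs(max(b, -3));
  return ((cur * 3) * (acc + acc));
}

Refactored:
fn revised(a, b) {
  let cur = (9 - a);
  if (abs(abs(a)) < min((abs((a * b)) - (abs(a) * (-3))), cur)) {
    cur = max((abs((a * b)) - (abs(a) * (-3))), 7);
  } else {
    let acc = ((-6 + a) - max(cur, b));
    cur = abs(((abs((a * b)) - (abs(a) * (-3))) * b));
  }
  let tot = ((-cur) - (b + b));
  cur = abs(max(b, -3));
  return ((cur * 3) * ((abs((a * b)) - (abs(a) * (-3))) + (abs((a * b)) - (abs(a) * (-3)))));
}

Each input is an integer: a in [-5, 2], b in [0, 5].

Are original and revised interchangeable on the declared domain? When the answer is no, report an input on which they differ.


Changes here: arithmetic usage differs; local variable names differ; constant usage differs; statement counts differ; min/max/abs usage differs; the full 48-point sweep finds no disagreement.
verdict: equivalent


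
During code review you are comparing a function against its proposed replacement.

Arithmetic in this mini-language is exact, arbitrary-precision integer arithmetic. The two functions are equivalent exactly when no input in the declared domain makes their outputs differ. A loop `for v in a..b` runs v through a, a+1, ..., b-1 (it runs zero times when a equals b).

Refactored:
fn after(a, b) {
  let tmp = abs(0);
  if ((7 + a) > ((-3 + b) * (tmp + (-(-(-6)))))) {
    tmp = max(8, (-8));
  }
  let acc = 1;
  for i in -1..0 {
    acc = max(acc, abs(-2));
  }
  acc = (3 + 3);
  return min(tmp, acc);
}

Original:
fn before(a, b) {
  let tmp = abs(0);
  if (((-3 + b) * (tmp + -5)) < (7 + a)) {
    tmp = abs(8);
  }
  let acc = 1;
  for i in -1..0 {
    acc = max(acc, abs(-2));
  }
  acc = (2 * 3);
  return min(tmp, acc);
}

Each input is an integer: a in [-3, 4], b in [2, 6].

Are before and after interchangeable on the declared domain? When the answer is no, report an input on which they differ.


Run the pair on a=-1, b=2.
before: tmp becomes 0; next (((-3 + b) * (tmp + -5)) < (7 + a)) evaluates to true; next tmp becomes 8; next acc becomes 1; next at i=-1:; next acc becomes 2; next acc becomes 6; next final value 6
after: tmp becomes 0; next ((7 + a) > ((-3 + b) * (tmp + (-(-(-6)))))) evaluates to false; next acc becomes 1; next at i=-1:; next acc becomes 2; next acc becomes 6; next final value 0
6 vs 0 — the two versions disagree here.
verdict: not equivalent; witness: a=-1, b=2
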